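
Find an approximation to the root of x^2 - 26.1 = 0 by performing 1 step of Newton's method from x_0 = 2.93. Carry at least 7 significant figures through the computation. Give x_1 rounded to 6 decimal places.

Newton update: x ← x − f(x)/f'(x).
f'(x) = 2x
x_0 = 2.930000: f = -17.515100, f' = 5.860000 → x_1 = 2.930000 - (-17.515100)/(5.860000) = 5.918925

5.918925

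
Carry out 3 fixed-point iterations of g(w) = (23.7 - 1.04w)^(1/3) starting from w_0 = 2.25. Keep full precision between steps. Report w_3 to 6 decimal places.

w_1 = g(2.250000) = 2.774600
w_2 = g(2.774600) = 2.750773
w_3 = g(2.750773) = 2.751864

2.751864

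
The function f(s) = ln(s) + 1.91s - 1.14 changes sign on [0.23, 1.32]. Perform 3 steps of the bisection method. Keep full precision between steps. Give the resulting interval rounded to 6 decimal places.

f(0.230000) = -2.170376, f(1.320000) = 1.658832 (opposite signs)
step 1: m = 0.775000, f(m) = 0.085358 > 0 → root in [0.230000, 0.775000]
step 2: m = 0.502500, f(m) = -0.868385 < 0 → root in [0.502500, 0.775000]
step 3: m = 0.638750, f(m) = -0.368230 < 0 → root in [0.638750, 0.775000]

[0.638750, 0.775000]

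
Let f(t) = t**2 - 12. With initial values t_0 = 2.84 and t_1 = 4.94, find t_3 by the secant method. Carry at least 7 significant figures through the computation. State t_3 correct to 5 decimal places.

f(t_0) = -3.934400, f(t_1) = 12.403600
t_2 = 4.940000 - (12.403600)·(4.940000 - 2.840000)/(12.403600 - (-3.934400)) = 3.345707; f(t_2) = -0.806245
t_3 = 3.345707 - (-0.806245)·(3.345707 - 4.940000)/(-0.806245 - (12.403600)) = 3.443012; f(t_3) = -0.145665

3.44301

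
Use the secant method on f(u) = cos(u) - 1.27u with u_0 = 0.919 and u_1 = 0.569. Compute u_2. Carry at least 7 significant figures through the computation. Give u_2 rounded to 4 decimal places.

0.6306

Secant update: u_(k+1) = u_k − f(u_k)·(u_k − u_(k-1))/(f(u_k) − f(u_(k-1))).
f(u_0) = -0.560515, f(u_1) = 0.119810
u_2 = 0.569000 - (0.119810)·(0.569000 - 0.919000)/(0.119810 - (-0.560515)) = 0.630638; f(u_2) = 0.006742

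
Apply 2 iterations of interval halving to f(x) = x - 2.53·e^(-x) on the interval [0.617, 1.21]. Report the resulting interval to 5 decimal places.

[0.91350, 1.06175]

f(0.617000) = -0.748089, f(1.210000) = 0.455561 (opposite signs)
step 1: m = 0.913500, f(m) = -0.101328 < 0 → root in [0.913500, 1.210000]
step 2: m = 1.061750, f(m) = 0.186749 > 0 → root in [0.913500, 1.061750]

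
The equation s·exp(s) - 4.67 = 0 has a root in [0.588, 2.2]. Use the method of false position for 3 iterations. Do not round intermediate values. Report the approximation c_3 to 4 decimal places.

1.1799

f(0.588000) = -3.611374, f(2.200000) = 15.185030
step 1: c = 0.897715, f(c) = -2.467015 < 0 → new bracket [0.897715, 2.200000]
step 2: c = 1.079720, f(c) = -1.491460 < 0 → new bracket [1.079720, 2.200000]
step 3: c = 1.179912, f(c) = -0.830461 < 0 → new bracket [1.179912, 2.200000]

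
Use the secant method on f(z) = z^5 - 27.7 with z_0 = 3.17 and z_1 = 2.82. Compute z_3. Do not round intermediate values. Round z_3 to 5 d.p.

f(z_0) = 292.407840, f(z_1) = 150.638677
z_2 = 2.820000 - (150.638677)·(2.820000 - 3.170000)/(150.638677 - (292.407840)) = 2.448103; f(z_2) = 60.232286
z_3 = 2.448103 - (60.232286)·(2.448103 - 2.820000)/(60.232286 - (150.638677)) = 2.200330; f(z_3) = 23.875042

2.20033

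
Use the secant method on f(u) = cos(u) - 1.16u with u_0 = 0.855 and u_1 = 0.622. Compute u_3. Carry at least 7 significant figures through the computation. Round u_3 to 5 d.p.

Secant update: u_(k+1) = u_k − f(u_k)·(u_k − u_(k-1))/(f(u_k) − f(u_(k-1))).
f(u_0) = -0.335581, f(u_1) = 0.091195
u_2 = 0.622000 - (0.091195)·(0.622000 - 0.855000)/(0.091195 - (-0.335581)) = 0.671788; f(u_2) = 0.003436
u_3 = 0.671788 - (0.003436)·(0.671788 - 0.622000)/(0.003436 - (0.091195)) = 0.673737; f(u_3) = -0.000040

0.67374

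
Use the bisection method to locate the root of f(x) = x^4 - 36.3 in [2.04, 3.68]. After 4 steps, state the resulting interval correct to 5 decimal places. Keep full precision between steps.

[2.45000, 2.55250]

f(2.040000) = -18.981085, f(3.680000) = 147.096598 (opposite signs)
step 1: m = 2.860000, f(m) = 30.605856 > 0 → root in [2.040000, 2.860000]
step 2: m = 2.450000, f(m) = -0.269994 < 0 → root in [2.450000, 2.860000]
step 3: m = 2.655000, f(m) = 13.388753 > 0 → root in [2.450000, 2.655000]
step 4: m = 2.552500, f(m) = 6.148564 > 0 → root in [2.450000, 2.552500]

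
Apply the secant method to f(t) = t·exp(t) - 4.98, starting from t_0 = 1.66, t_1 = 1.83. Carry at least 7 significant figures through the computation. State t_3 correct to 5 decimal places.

f(t_0) = 3.750456, f(t_1) = 6.428013
t_2 = 1.830000 - (6.428013)·(1.830000 - 1.660000)/(6.428013 - (3.750456)) = 1.421881; f(t_2) = 0.913567
t_3 = 1.421881 - (0.913567)·(1.421881 - 1.830000)/(0.913567 - (6.428013)) = 1.354269; f(t_3) = 0.266337

1.35427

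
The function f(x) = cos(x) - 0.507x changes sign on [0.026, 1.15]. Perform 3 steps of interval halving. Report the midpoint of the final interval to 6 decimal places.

1.079750

f(0.026000) = 0.986480, f(1.150000) = -0.174563 (opposite signs)
step 1: m = 0.588000, f(m) = 0.533936 > 0 → root in [0.588000, 1.150000]
step 2: m = 0.869000, f(m) = 0.205008 > 0 → root in [0.869000, 1.150000]
step 3: m = 1.009500, f(m) = 0.020468 > 0 → root in [1.009500, 1.150000]
Midpoint of [1.009500, 1.150000] = 1.079750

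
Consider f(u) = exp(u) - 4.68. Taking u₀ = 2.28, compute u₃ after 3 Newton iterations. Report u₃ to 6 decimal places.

1.543530

f'(u) = exp(u)
u_0 = 2.280000: f = 5.096680, f' = 9.776680 → u_1 = 2.280000 - (5.096680)/(9.776680) = 1.758690
u_1 = 1.758690: f = 1.124829, f' = 5.804829 → u_2 = 1.758690 - (1.124829)/(5.804829) = 1.564915
u_2 = 1.564915: f = 0.102271, f' = 4.782271 → u_3 = 1.564915 - (0.102271)/(4.782271) = 1.543530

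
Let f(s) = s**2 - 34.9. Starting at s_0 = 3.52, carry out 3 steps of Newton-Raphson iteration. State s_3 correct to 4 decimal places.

f'(s) = 2s
s_0 = 3.520000: f = -22.509600, f' = 7.040000 → s_1 = 3.520000 - (-22.509600)/(7.040000) = 6.717386
s_1 = 6.717386: f = 10.223280, f' = 13.434773 → s_2 = 6.717386 - (10.223280)/(13.434773) = 5.956430
s_2 = 5.956430: f = 0.579055, f' = 11.912859 → s_3 = 5.956430 - (0.579055)/(11.912859) = 5.907822

5.9078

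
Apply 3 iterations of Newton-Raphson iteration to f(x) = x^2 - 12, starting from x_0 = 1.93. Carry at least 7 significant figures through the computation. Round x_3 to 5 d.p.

3.46440

f'(x) = 2x
x_0 = 1.930000: f = -8.275100, f' = 3.860000 → x_1 = 1.930000 - (-8.275100)/(3.860000) = 4.073808
x_1 = 4.073808: f = 4.595914, f' = 8.147617 → x_2 = 4.073808 - (4.595914)/(8.147617) = 3.509728
x_2 = 3.509728: f = 0.318187, f' = 7.019455 → x_3 = 3.509728 - (0.318187)/(7.019455) = 3.464398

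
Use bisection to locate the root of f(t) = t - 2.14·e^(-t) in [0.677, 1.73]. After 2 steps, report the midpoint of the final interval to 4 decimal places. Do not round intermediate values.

f(0.677000) = -0.410418, f(1.730000) = 1.350611 (opposite signs)
step 1: m = 1.203500, f(m) = 0.561196 > 0 → root in [0.677000, 1.203500]
step 2: m = 0.940250, f(m) = 0.104515 > 0 → root in [0.677000, 0.940250]
Midpoint of [0.677000, 0.940250] = 0.808625

0.8086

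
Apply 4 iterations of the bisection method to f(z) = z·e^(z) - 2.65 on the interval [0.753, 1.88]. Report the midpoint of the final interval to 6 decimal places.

f(0.753000) = -1.051110, f(1.880000) = 9.670589 (opposite signs)
step 1: m = 1.316500, f(m) = 2.260996 > 0 → root in [0.753000, 1.316500]
step 2: m = 1.034750, f(m) = 0.262203 > 0 → root in [0.753000, 1.034750]
step 3: m = 0.893875, f(m) = -0.464847 < 0 → root in [0.893875, 1.034750]
step 4: m = 0.964313, f(m) = -0.120624 < 0 → root in [0.964313, 1.034750]
Midpoint of [0.964313, 1.034750] = 0.999531

0.999531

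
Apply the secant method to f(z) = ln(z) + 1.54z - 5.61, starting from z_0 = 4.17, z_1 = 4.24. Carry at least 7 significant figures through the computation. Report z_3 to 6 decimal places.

2.943152

Secant update: z_(k+1) = z_k − f(z_k)·(z_k − z_(k-1))/(f(z_k) − f(z_(k-1))).
f(z_0) = 2.239716, f(z_1) = 2.364163
z_2 = 4.240000 - (2.364163)·(4.240000 - 4.170000)/(2.364163 - (2.239716)) = 2.910188; f(z_2) = -0.060093
z_3 = 2.910188 - (-0.060093)·(2.910188 - 4.240000)/(-0.060093 - (2.364163)) = 2.943152; f(z_3) = 0.001934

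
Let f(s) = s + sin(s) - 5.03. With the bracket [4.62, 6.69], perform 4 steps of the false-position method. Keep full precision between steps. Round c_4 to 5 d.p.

f(4.620000) = -1.405735, f(6.690000) = 2.055686
step 1: c = 5.460658, f(c) = -0.302209 < 0 → new bracket [5.460658, 6.690000]
step 2: c = 5.618222, f(c) = -0.028809 < 0 → new bracket [5.618222, 6.690000]
step 3: c = 5.633034, f(c) = -0.002272 < 0 → new bracket [5.633034, 6.690000]
step 4: c = 5.634201, f(c) = -0.000176 < 0 → new bracket [5.634201, 6.690000]

5.63420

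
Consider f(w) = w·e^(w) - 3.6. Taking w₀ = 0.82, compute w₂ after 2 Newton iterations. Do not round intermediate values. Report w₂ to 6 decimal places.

Newton update: w ← w − f(w)/f'(w).
f'(w) = (w + 1)·e^(w)
w_0 = 0.820000: f = -1.738190, f' = 4.132310 → w_1 = 0.820000 - (-1.738190)/(4.132310) = 1.240634
w_1 = 1.240634: f = 0.689871, f' = 7.747676 → w_2 = 1.240634 - (0.689871)/(7.747676) = 1.151592

1.151592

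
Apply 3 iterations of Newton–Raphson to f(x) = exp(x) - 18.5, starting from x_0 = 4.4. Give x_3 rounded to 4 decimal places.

2.9367

Newton update: x ← x − f(x)/f'(x).
f'(x) = exp(x)
x_0 = 4.400000: f = 62.950869, f' = 81.450869 → x_1 = 4.400000 - (62.950869)/(81.450869) = 3.627131
x_1 = 3.627131: f = 19.104766, f' = 37.604766 → x_2 = 3.627131 - (19.104766)/(37.604766) = 3.119090
x_2 = 3.119090: f = 4.125774, f' = 22.625774 → x_3 = 3.119090 - (4.125774)/(22.625774) = 2.936741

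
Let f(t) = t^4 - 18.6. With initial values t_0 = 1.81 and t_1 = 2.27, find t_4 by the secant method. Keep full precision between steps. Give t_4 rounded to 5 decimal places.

f(t_0) = -7.867169, f(t_1) = 7.952378
t_2 = 2.270000 - (7.952378)·(2.270000 - 1.810000)/(7.952378 - (-7.867169)) = 2.038761; f(t_2) = -1.323117
t_3 = 2.038761 - (-1.323117)·(2.038761 - 2.270000)/(-1.323117 - (7.952378)) = 2.071747; f(t_3) = -0.177587
t_4 = 2.071747 - (-0.177587)·(2.071747 - 2.038761)/(-0.177587 - (-1.323117)) = 2.076860; f(t_4) = 0.004972

2.07686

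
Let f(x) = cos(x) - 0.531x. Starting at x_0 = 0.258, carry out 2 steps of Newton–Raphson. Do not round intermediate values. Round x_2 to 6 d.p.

1.017795

f'(x) = -sin(x) - 0.531
x_0 = 0.258000: f = 0.829904, f' = -0.786147 → x_1 = 0.258000 - (0.829904)/(-0.786147) = 1.313660
x_1 = 1.313660: f = -0.443241, f' = -1.498122 → x_2 = 1.313660 - (-0.443241)/(-1.498122) = 1.017795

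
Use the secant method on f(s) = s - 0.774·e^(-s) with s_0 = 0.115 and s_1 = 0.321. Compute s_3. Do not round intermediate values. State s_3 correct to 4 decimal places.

Secant update: s_(k+1) = s_k − f(s_k)·(s_k − s_(k-1))/(f(s_k) − f(s_(k-1))).
f(s_0) = -0.574917, f(s_1) = -0.240478
s_2 = 0.321000 - (-0.240478)·(0.321000 - 0.115000)/(-0.240478 - (-0.574917)) = 0.469123; f(s_2) = -0.015052
s_3 = 0.469123 - (-0.015052)·(0.469123 - 0.321000)/(-0.015052 - (-0.240478)) = 0.479014; f(s_3) = -0.000396

0.4790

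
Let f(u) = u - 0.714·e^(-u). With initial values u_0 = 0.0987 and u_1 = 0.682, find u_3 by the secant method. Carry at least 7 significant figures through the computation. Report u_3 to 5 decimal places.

0.45318

f(u_0) = -0.548194, f(u_1) = 0.320998
u_2 = 0.682000 - (0.320998)·(0.682000 - 0.098700)/(0.320998 - (-0.548194)) = 0.466584; f(u_2) = 0.018805
u_3 = 0.466584 - (0.018805)·(0.466584 - 0.682000)/(0.018805 - (0.320998)) = 0.453179; f(u_3) = -0.000643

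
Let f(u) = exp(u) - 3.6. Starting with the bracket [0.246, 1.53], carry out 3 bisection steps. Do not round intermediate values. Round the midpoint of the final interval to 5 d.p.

f(0.246000) = -2.321100, f(1.530000) = 1.018177 (opposite signs)
step 1: m = 0.888000, f(m) = -1.169736 < 0 → root in [0.888000, 1.530000]
step 2: m = 1.209000, f(m) = -0.249867 < 0 → root in [1.209000, 1.530000]
step 3: m = 1.369500, f(m) = 0.333384 > 0 → root in [1.209000, 1.369500]
Midpoint of [1.209000, 1.369500] = 1.289250

1.28925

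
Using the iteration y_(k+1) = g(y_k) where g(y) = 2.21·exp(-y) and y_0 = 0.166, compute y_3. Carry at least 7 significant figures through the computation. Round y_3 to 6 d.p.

1.573103

y_1 = g(0.166000) = 1.871972
y_2 = g(1.871972) = 0.339942
y_3 = g(0.339942) = 1.573103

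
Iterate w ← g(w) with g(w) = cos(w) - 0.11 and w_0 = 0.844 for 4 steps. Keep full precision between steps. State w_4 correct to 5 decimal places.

0.69900

w_1 = g(0.844000) = 0.554479
w_2 = g(0.554479) = 0.740175
w_3 = g(0.740175) = 0.628351
w_4 = g(0.628351) = 0.698998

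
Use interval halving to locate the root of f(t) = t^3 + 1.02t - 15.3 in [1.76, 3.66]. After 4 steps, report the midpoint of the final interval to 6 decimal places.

2.294375

f(1.760000) = -8.053024, f(3.660000) = 37.461096 (opposite signs)
step 1: m = 2.710000, f(m) = 7.366711 > 0 → root in [1.760000, 2.710000]
step 2: m = 2.235000, f(m) = -1.855972 < 0 → root in [2.235000, 2.710000]
step 3: m = 2.472500, f(m) = 2.336976 > 0 → root in [2.235000, 2.472500]
step 4: m = 2.353750, f(m) = 0.140927 > 0 → root in [2.235000, 2.353750]
Midpoint of [2.235000, 2.353750] = 2.294375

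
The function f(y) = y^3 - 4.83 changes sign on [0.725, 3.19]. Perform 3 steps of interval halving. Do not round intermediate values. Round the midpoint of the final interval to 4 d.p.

f(0.725000) = -4.448922, f(3.190000) = 27.631759 (opposite signs)
step 1: m = 1.957500, f(m) = 2.670761 > 0 → root in [0.725000, 1.957500]
step 2: m = 1.341250, f(m) = -2.417156 < 0 → root in [1.341250, 1.957500]
step 3: m = 1.649375, f(m) = -0.342978 < 0 → root in [1.649375, 1.957500]
Midpoint of [1.649375, 1.957500] = 1.803438

1.8034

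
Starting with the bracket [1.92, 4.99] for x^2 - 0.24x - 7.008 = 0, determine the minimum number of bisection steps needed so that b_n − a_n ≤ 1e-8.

29

Initial width b − a = 4.99 − 1.92 = 3.070000.
After n steps the width is (b−a)/2^n; need (b−a)/2^n ≤ 1e-8.
So n ≥ log₂(3.070000/1e-8) = log₂(307000000.0000) ≈ 28.1937.
Hence n = 29.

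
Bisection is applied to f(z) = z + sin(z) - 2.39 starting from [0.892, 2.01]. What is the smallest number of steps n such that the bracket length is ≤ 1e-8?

Initial width b − a = 2.01 − 0.892 = 1.118000.
After n steps the width is (b−a)/2^n; need (b−a)/2^n ≤ 1e-8.
So n ≥ log₂(1.118000/1e-8) = log₂(111800000.0000) ≈ 26.7363.
Hence n = 27.

27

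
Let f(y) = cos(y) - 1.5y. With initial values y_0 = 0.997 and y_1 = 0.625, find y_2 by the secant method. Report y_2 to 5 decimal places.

f(y_0) = -0.952676, f(y_1) = -0.126537
y_2 = 0.625000 - (-0.126537)·(0.625000 - 0.997000)/(-0.126537 - (-0.952676)) = 0.568022; f(y_2) = -0.009066

0.56802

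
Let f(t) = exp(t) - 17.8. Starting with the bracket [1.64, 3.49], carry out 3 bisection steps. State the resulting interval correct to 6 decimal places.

f(1.640000) = -12.644830, f(3.490000) = 14.985948 (opposite signs)
step 1: m = 2.565000, f(m) = -4.799342 < 0 → root in [2.565000, 3.490000]
step 2: m = 3.027500, f(m) = 2.845554 > 0 → root in [2.565000, 3.027500]
step 3: m = 2.796250, f(m) = -1.416905 < 0 → root in [2.796250, 3.027500]

[2.796250, 3.027500]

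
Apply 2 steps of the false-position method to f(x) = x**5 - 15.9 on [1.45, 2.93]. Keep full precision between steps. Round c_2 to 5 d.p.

1.57049

f(1.450000) = -9.490266, f(2.930000) = 200.042488
step 1: c = 1.517033, f(c) = -7.865201 < 0 → new bracket [1.517033, 2.930000]
step 2: c = 1.570486, f(c) = -6.346333 < 0 → new bracket [1.570486, 2.930000]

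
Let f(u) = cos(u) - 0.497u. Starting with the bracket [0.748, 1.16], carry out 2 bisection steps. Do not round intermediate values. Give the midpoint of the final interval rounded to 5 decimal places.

f(0.748000) = 0.361295, f(1.160000) = -0.177180 (opposite signs)
step 1: m = 0.954000, f(m) = 0.104287 > 0 → root in [0.954000, 1.160000]
step 2: m = 1.057000, f(m) = -0.033842 < 0 → root in [0.954000, 1.057000]
Midpoint of [0.954000, 1.057000] = 1.005500

1.00550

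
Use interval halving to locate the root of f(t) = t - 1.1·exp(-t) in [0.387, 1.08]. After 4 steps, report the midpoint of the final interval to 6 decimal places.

0.581906

f(0.387000) = -0.360000, f(1.080000) = 0.706445 (opposite signs)
step 1: m = 0.733500, f(m) = 0.205252 > 0 → root in [0.387000, 0.733500]
step 2: m = 0.560250, f(m) = -0.067923 < 0 → root in [0.560250, 0.733500]
step 3: m = 0.646875, f(m) = 0.070827 > 0 → root in [0.560250, 0.646875]
step 4: m = 0.603563, f(m) = 0.002017 > 0 → root in [0.560250, 0.603563]
Midpoint of [0.560250, 0.603563] = 0.581906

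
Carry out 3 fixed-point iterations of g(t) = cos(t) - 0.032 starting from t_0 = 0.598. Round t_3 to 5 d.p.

0.75265

t_1 = g(0.598000) = 0.794463
t_2 = g(0.794463) = 0.668668
t_3 = g(0.668668) = 0.752648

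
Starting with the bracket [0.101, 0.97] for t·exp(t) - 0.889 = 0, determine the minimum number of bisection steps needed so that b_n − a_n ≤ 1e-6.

20

Initial width b − a = 0.97 − 0.101 = 0.869000.
After n steps the width is (b−a)/2^n; need (b−a)/2^n ≤ 1e-6.
So n ≥ log₂(0.869000/1e-6) = log₂(869000.0000) ≈ 19.7290.
Hence n = 20.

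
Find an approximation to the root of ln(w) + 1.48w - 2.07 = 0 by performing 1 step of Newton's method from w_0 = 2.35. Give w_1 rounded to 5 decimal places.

f'(w) = 1/w + 1.48
w_0 = 2.350000: f = 2.262415, f' = 1.905532 → w_1 = 2.350000 - (2.262415)/(1.905532) = 1.162712

1.16271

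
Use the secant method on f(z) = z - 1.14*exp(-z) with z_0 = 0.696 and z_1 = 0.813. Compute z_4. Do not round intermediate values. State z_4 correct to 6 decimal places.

0.615823

f(z_0) = 0.127624, f(z_1) = 0.307381
z_2 = 0.813000 - (0.307381)·(0.813000 - 0.696000)/(0.307381 - (0.127624)) = 0.612932; f(z_2) = -0.004674
z_3 = 0.612932 - (-0.004674)·(0.612932 - 0.813000)/(-0.004674 - (0.307381)) = 0.615929; f(z_3) = 0.000171
z_4 = 0.615929 - (0.000171)·(0.615929 - 0.612932)/(0.000171 - (-0.004674)) = 0.615823; f(z_4) = 0.000000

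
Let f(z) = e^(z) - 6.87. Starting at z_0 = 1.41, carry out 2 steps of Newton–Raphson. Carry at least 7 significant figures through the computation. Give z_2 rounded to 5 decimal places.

1.93932

f'(z) = e^(z)
z_0 = 1.410000: f = -2.774045, f' = 4.095955 → z_1 = 1.410000 - (-2.774045)/(4.095955) = 2.087264
z_1 = 2.087264: f = 1.192828, f' = 8.062828 → z_2 = 2.087264 - (1.192828)/(8.062828) = 1.939323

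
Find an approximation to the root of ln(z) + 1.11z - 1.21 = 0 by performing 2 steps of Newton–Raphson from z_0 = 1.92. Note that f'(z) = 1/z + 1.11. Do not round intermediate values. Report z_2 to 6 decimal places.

1.045866

z_0 = 1.920000: f = 1.573525, f' = 1.630833 → z_1 = 1.920000 - (1.573525)/(1.630833) = 0.955140
z_1 = 0.955140: f = -0.195691, f' = 2.156966 → z_2 = 0.955140 - (-0.195691)/(2.156966) = 1.045866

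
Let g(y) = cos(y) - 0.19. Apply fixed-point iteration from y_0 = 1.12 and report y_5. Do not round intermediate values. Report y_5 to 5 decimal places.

0.58923

y_1 = g(1.120000) = 0.245682
y_2 = g(0.245682) = 0.779972
y_3 = g(0.779972) = 0.520934
y_4 = g(0.520934) = 0.677355
y_5 = g(0.677355) = 0.589233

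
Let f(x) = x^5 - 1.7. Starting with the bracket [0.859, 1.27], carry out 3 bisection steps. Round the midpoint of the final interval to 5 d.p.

f(0.859000) = -1.232302, f(1.270000) = 1.603837 (opposite signs)
step 1: m = 1.064500, f(m) = -0.333126 < 0 → root in [1.064500, 1.270000]
step 2: m = 1.167250, f(m) = 0.466803 > 0 → root in [1.064500, 1.167250]
step 3: m = 1.115875, f(m) = 0.030126 > 0 → root in [1.064500, 1.115875]
Midpoint of [1.064500, 1.115875] = 1.090187

1.09019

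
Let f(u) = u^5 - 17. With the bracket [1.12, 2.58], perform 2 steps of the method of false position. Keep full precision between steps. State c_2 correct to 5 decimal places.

f(1.120000) = -15.237658, f(2.580000) = 97.313765
step 1: c = 1.317661, f(c) = -13.027922 < 0 → new bracket [1.317661, 2.580000]
step 2: c = 1.466704, f(c) = -10.212469 < 0 → new bracket [1.466704, 2.580000]

1.46670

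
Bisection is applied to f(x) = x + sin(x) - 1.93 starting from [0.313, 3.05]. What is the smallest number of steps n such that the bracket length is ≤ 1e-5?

Initial width b − a = 3.05 − 0.313 = 2.737000.
After n steps the width is (b−a)/2^n; need (b−a)/2^n ≤ 1e-5.
So n ≥ log₂(2.737000/1e-5) = log₂(273700.0000) ≈ 18.0622.
Hence n = 19.

19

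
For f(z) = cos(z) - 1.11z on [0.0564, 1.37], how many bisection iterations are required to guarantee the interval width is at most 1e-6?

21

Initial width b − a = 1.37 − 0.0564 = 1.313600.
After n steps the width is (b−a)/2^n; need (b−a)/2^n ≤ 1e-6.
So n ≥ log₂(1.313600/1e-6) = log₂(1313600.0000) ≈ 20.3251.
Hence n = 21.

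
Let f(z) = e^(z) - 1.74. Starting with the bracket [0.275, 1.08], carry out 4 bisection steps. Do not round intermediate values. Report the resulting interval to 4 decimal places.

f(0.275000) = -0.423469, f(1.080000) = 1.204680 (opposite signs)
step 1: m = 0.677500, f(m) = 0.228949 > 0 → root in [0.275000, 0.677500]
step 2: m = 0.476250, f(m) = -0.129975 < 0 → root in [0.476250, 0.677500]
step 3: m = 0.576875, f(m) = 0.040466 > 0 → root in [0.476250, 0.576875]
step 4: m = 0.526563, f(m) = -0.046898 < 0 → root in [0.526563, 0.576875]

[0.5266, 0.5769]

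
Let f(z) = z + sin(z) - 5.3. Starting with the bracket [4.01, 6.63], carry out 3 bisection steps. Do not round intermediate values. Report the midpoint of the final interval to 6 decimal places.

5.811250

f(4.010000) = -2.053301, f(6.630000) = 1.669904 (opposite signs)
step 1: m = 5.320000, f(m) = -0.801014 < 0 → root in [5.320000, 6.630000]
step 2: m = 5.975000, f(m) = 0.371670 > 0 → root in [5.320000, 5.975000]
step 3: m = 5.647500, f(m) = -0.246229 < 0 → root in [5.647500, 5.975000]
Midpoint of [5.647500, 5.975000] = 5.811250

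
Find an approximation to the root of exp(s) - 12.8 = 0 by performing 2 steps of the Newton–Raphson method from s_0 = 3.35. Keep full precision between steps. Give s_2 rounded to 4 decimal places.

f'(s) = exp(s)
s_0 = 3.350000: f = 15.702734, f' = 28.502734 → s_1 = 3.350000 - (15.702734)/(28.502734) = 2.799080
s_1 = 2.799080: f = 3.629520, f' = 16.429520 → s_2 = 2.799080 - (3.629520)/(16.429520) = 2.578165

2.5782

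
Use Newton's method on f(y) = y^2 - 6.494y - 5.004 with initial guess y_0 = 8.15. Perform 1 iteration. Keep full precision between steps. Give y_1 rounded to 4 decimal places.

7.2840

f'(y) = 2y - 6.494
y_0 = 8.150000: f = 8.492400, f' = 9.806000 → y_1 = 8.150000 - (8.492400)/(9.806000) = 7.283959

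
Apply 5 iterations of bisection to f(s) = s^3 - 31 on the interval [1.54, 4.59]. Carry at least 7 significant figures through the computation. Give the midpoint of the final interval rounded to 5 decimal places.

f(1.540000) = -27.347736, f(4.590000) = 65.702579 (opposite signs)
step 1: m = 3.065000, f(m) = -2.206700 < 0 → root in [3.065000, 4.590000]
step 2: m = 3.827500, f(m) = 25.071942 > 0 → root in [3.065000, 3.827500]
step 3: m = 3.446250, f(m) = 9.929867 > 0 → root in [3.065000, 3.446250]
step 4: m = 3.255625, f(m) = 3.506676 > 0 → root in [3.065000, 3.255625]
step 5: m = 3.160312, f(m) = 0.563858 > 0 → root in [3.065000, 3.160312]
Midpoint of [3.065000, 3.160312] = 3.112656

3.11266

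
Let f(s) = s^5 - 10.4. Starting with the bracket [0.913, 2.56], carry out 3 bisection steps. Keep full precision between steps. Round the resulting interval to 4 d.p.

[1.5306, 1.7365]

f(0.913000) = -9.765614, f(2.560000) = 99.551163 (opposite signs)
step 1: m = 1.736500, f(m) = 5.389702 > 0 → root in [0.913000, 1.736500]
step 2: m = 1.324750, f(m) = -6.319911 < 0 → root in [1.324750, 1.736500]
step 3: m = 1.530625, f(m) = -1.998748 < 0 → root in [1.530625, 1.736500]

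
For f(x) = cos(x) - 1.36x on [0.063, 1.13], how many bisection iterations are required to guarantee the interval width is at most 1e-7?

24

Initial width b − a = 1.13 − 0.063 = 1.067000.
After n steps the width is (b−a)/2^n; need (b−a)/2^n ≤ 1e-7.
So n ≥ log₂(1.067000/1e-7) = log₂(10670000.0000) ≈ 23.3471.
Hence n = 24.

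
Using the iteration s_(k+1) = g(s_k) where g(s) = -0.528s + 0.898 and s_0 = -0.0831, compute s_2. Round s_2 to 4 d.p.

0.4007

s_1 = g(-0.083100) = 0.941877
s_2 = g(0.941877) = 0.400689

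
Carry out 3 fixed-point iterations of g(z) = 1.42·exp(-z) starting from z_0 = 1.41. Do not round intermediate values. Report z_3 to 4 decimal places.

z_1 = g(1.410000) = 0.346683
z_2 = g(0.346683) = 1.003981
z_3 = g(1.003981) = 0.520313

0.5203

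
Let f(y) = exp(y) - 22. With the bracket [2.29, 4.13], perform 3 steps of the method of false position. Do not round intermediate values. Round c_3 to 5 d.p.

3.01725

f(2.290000) = -12.125062, f(4.130000) = 40.177923
step 1: c = 2.716555, f(c) = -6.871880 < 0 → new bracket [2.716555, 4.130000]
step 2: c = 2.922997, f(c) = -3.403069 < 0 → new bracket [2.922997, 4.130000]
step 3: c = 3.017247, f(c) = -1.565049 < 0 → new bracket [3.017247, 4.130000]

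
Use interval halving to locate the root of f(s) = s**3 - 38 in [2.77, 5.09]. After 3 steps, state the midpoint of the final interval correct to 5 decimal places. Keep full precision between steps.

f(2.770000) = -16.746067, f(5.090000) = 93.872229 (opposite signs)
step 1: m = 3.930000, f(m) = 22.698457 > 0 → root in [2.770000, 3.930000]
step 2: m = 3.350000, f(m) = -0.404625 < 0 → root in [3.350000, 3.930000]
step 3: m = 3.640000, f(m) = 10.228544 > 0 → root in [3.350000, 3.640000]
Midpoint of [3.350000, 3.640000] = 3.495000

3.49500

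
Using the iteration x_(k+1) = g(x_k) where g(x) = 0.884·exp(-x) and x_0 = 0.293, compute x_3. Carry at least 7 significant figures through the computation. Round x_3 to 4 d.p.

0.5597

x_1 = g(0.293000) = 0.659484
x_2 = g(0.659484) = 0.457133
x_3 = g(0.457133) = 0.559657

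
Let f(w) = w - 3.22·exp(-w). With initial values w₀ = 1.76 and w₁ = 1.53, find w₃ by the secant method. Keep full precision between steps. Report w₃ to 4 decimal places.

f(w_0) = 1.206016, f(w_1) = 0.832755
w_2 = 1.530000 - (0.832755)·(1.530000 - 1.760000)/(0.832755 - (1.206016)) = 1.016863; f(w_2) = -0.147901
w_3 = 1.016863 - (-0.147901)·(1.016863 - 1.530000)/(-0.147901 - (0.832755)) = 1.094253; f(w_3) = 0.016231

1.0943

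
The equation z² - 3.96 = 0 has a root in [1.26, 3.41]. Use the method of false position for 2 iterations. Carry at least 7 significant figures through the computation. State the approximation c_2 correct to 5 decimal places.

1.92910

False-position update: c = (a·f(b) − b·f(a))/(f(b) − f(a)); replace the endpoint whose sign matches f(c).
f(1.260000) = -2.372400, f(3.410000) = 7.668100
step 1: c = 1.768009, f(c) = -0.834146 < 0 → new bracket [1.768009, 3.410000]
step 2: c = 1.929102, f(c) = -0.238564 < 0 → new bracket [1.929102, 3.410000]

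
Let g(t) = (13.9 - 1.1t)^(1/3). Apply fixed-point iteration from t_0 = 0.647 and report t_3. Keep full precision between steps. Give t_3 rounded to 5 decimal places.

2.25269

t_1 = g(0.647000) = 2.362633
t_2 = g(2.362633) = 2.244090
t_3 = g(2.244090) = 2.252688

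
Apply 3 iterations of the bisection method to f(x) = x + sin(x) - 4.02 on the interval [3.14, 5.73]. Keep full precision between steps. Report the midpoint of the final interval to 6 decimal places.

4.920625

f(3.140000) = -0.878407, f(5.730000) = 1.184600 (opposite signs)
step 1: m = 4.435000, f(m) = -0.546774 < 0 → root in [4.435000, 5.730000]
step 2: m = 5.082500, f(m) = 0.130213 > 0 → root in [4.435000, 5.082500]
step 3: m = 4.758750, f(m) = -0.260176 < 0 → root in [4.758750, 5.082500]
Midpoint of [4.758750, 5.082500] = 4.920625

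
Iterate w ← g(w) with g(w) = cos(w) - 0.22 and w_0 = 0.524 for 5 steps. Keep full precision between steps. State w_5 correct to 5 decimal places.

w_1 = g(0.524000) = 0.645825
w_2 = g(0.645825) = 0.578604
w_3 = g(0.578604) = 0.617227
w_4 = g(0.617227) = 0.595487
w_5 = g(0.595487) = 0.607876

0.60788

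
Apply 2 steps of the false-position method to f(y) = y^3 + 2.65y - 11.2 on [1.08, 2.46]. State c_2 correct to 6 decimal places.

f(1.080000) = -7.078288, f(2.460000) = 10.205936
step 1: c = 1.645142, f(c) = -2.387812 < 0 → new bracket [1.645142, 2.460000]
step 2: c = 1.799641, f(c) = -0.602436 < 0 → new bracket [1.799641, 2.460000]

1.799641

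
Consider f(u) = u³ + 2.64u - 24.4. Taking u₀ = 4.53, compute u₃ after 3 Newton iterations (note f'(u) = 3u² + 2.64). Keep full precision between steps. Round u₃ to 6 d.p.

Newton update: u ← u − f(u)/f'(u).
u_0 = 4.530000: f = 80.518877, f' = 64.202700 → u_1 = 4.530000 - (80.518877)/(64.202700) = 3.275865
u_1 = 3.275865: f = 19.402533, f' = 34.833867 → u_2 = 3.275865 - (19.402533)/(34.833867) = 2.718863
u_2 = 2.718863: f = 2.876212, f' = 24.816642 → u_3 = 2.718863 - (2.876212)/(24.816642) = 2.602964

2.602964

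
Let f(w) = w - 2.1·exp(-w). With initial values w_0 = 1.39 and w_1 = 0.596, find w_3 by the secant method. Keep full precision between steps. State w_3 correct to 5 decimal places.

Secant update: w_(k+1) = w_k − f(w_k)·(w_k − w_(k-1))/(f(w_k) − f(w_(k-1))).
f(w_0) = 0.866942, f(w_1) = -0.561124
w_2 = 0.596000 - (-0.561124)·(0.596000 - 1.390000)/(-0.561124 - (0.866942)) = 0.907983; f(w_2) = 0.060975
w_3 = 0.907983 - (0.060975)·(0.907983 - 0.596000)/(0.060975 - (-0.561124)) = 0.877404; f(w_3) = 0.004095

0.87740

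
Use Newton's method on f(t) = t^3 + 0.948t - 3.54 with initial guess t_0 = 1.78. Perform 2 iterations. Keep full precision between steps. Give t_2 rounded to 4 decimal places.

Newton update: t ← t − f(t)/f'(t).
f'(t) = 3t^2 + 0.948
t_0 = 1.780000: f = 3.787192, f' = 10.453200 → t_1 = 1.780000 - (3.787192)/(10.453200) = 1.417700
t_1 = 1.417700: f = 0.653379, f' = 6.977622 → t_2 = 1.417700 - (0.653379)/(6.977622) = 1.324061

1.3241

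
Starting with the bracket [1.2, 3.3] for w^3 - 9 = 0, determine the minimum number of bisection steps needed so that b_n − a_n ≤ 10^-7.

Initial width b − a = 3.3 − 1.2 = 2.100000.
After n steps the width is (b−a)/2^n; need (b−a)/2^n ≤ 10^-7.
So n ≥ log₂(2.100000/10^-7) = log₂(21000000.0000) ≈ 24.3239.
Hence n = 25.

25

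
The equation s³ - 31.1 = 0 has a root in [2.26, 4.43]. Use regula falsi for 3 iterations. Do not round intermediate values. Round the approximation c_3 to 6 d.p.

f(2.260000) = -19.556824, f(4.430000) = 55.838307
step 1: c = 2.822879, f(c) = -8.605486 < 0 → new bracket [2.822879, 4.430000]
step 2: c = 3.037485, f(c) = -3.075201 < 0 → new bracket [3.037485, 4.430000]
step 3: c = 3.110172, f(c) = -1.014764 < 0 → new bracket [3.110172, 4.430000]

3.110172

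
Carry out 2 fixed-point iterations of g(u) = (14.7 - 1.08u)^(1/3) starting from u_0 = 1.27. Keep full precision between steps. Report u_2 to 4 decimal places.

u_1 = g(1.270000) = 2.370970
u_2 = g(2.370970) = 2.298257

2.2983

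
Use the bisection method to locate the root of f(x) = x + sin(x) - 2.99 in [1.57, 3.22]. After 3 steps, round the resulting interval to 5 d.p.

f(1.570000) = -0.420000, f(3.220000) = 0.151673 (opposite signs)
step 1: m = 2.395000, f(m) = 0.084142 > 0 → root in [1.570000, 2.395000]
step 2: m = 1.982500, f(m) = -0.091060 < 0 → root in [1.982500, 2.395000]
step 3: m = 2.188750, f(m) = 0.013816 > 0 → root in [1.982500, 2.188750]

[1.98250, 2.18875]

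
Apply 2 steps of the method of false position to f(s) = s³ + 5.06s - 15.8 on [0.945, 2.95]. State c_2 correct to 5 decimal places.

1.74653

f(0.945000) = -10.174391, f(2.950000) = 24.799375
step 1: c = 1.528284, f(c) = -4.497338 < 0 → new bracket [1.528284, 2.950000]
step 2: c = 1.746532, f(c) = -1.634972 < 0 → new bracket [1.746532, 2.950000]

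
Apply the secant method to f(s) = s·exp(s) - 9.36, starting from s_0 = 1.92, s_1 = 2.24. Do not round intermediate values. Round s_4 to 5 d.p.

1.70458

f(s_0) = 3.736240, f(s_1) = 11.681062
s_2 = 2.240000 - (11.681062)·(2.240000 - 1.920000)/(11.681062 - (3.736240)) = 1.769512; f(s_2) = 1.023484
s_3 = 1.769512 - (1.023484)·(1.769512 - 2.240000)/(1.023484 - (11.681062)) = 1.724330; f(s_3) = 0.311355
s_4 = 1.724330 - (0.311355)·(1.724330 - 1.769512)/(0.311355 - (1.023484)) = 1.704575; f(s_4) = 0.013545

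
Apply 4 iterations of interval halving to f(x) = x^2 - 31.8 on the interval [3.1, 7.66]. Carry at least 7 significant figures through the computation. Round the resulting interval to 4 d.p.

f(3.100000) = -22.190000, f(7.660000) = 26.875600 (opposite signs)
step 1: m = 5.380000, f(m) = -2.855600 < 0 → root in [5.380000, 7.660000]
step 2: m = 6.520000, f(m) = 10.710400 > 0 → root in [5.380000, 6.520000]
step 3: m = 5.950000, f(m) = 3.602500 > 0 → root in [5.380000, 5.950000]
step 4: m = 5.665000, f(m) = 0.292225 > 0 → root in [5.380000, 5.665000]

[5.3800, 5.6650]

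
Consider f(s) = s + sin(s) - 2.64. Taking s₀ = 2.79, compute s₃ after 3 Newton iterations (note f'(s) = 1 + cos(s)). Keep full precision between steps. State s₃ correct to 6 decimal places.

Newton update: s ← s − f(s)/f'(s).
s_0 = 2.790000: f = 0.494393, f' = 0.061175 → s_1 = 2.790000 - (0.494393)/(0.061175) = -5.291679
s_1 = -5.291679: f = -7.094828, f' = 1.547430 → s_2 = -5.291679 - (-7.094828)/(1.547430) = -0.706770
s_2 = -0.706770: f = -3.996150, f' = 1.760464 → s_3 = -0.706770 - (-3.996150)/(1.760464) = 1.563172

1.563172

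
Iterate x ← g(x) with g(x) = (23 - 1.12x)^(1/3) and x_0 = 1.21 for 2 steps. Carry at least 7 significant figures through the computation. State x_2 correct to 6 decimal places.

2.708919

x_1 = g(1.210000) = 2.786877
x_2 = g(2.786877) = 2.708919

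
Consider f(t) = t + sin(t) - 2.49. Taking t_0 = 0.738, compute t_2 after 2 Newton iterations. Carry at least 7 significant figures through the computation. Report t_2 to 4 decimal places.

Newton update: t ← t − f(t)/f'(t).
f'(t) = 1 + cos(t)
t_0 = 0.738000: f = -1.079190, f' = 1.739816 → t_1 = 0.738000 - (-1.079190)/(1.739816) = 1.358290
t_1 = 1.358290: f = -0.154205, f' = 1.210910 → t_2 = 1.358290 - (-0.154205)/(1.210910) = 1.485636

1.4856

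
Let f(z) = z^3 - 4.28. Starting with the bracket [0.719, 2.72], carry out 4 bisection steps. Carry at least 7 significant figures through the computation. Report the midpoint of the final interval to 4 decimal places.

1.6570

f(0.719000) = -3.908305, f(2.720000) = 15.843648 (opposite signs)
step 1: m = 1.719500, f(m) = 0.804012 > 0 → root in [0.719000, 1.719500]
step 2: m = 1.219250, f(m) = -2.467499 < 0 → root in [1.219250, 1.719500]
step 3: m = 1.469375, f(m) = -1.107527 < 0 → root in [1.469375, 1.719500]
step 4: m = 1.594437, f(m) = -0.226572 < 0 → root in [1.594437, 1.719500]
Midpoint of [1.594437, 1.719500] = 1.656969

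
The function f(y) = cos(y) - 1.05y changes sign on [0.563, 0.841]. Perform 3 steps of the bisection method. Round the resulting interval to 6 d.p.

f(0.563000) = 0.254508, f(0.841000) = -0.216332 (opposite signs)
step 1: m = 0.702000, f(m) = 0.026452 > 0 → root in [0.702000, 0.841000]
step 2: m = 0.771500, f(m) = -0.093209 < 0 → root in [0.702000, 0.771500]
step 3: m = 0.736750, f(m) = -0.032931 < 0 → root in [0.702000, 0.736750]

[0.702000, 0.736750]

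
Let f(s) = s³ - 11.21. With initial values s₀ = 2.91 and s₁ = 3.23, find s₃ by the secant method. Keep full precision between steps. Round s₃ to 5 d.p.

2.30189

Secant update: s_(k+1) = s_k − f(s_k)·(s_k − s_(k-1))/(f(s_k) − f(s_(k-1))).
f(s_0) = 13.432171, f(s_1) = 22.488267
s_2 = 3.230000 - (22.488267)·(3.230000 - 2.910000)/(22.488267 - (13.432171)) = 2.435370; f(s_2) = 3.234246
s_3 = 2.435370 - (3.234246)·(2.435370 - 3.230000)/(3.234246 - (22.488267)) = 2.301890; f(s_3) = 0.987018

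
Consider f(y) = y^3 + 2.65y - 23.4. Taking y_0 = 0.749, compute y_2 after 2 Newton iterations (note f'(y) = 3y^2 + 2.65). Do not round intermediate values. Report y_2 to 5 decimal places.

y_0 = 0.749000: f = -20.994960, f' = 4.333003 → y_1 = 0.749000 - (-20.994960)/(4.333003) = 5.594360
y_1 = 5.594360: f = 166.510996, f' = 96.540598 → y_2 = 5.594360 - (166.510996)/(96.540598) = 3.869583

3.86958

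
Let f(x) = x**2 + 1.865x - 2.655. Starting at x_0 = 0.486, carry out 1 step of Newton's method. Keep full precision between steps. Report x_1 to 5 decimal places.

1.01910

f'(x) = 2x + 1.865
x_0 = 0.486000: f = -1.512414, f' = 2.837000 → x_1 = 0.486000 - (-1.512414)/(2.837000) = 1.019103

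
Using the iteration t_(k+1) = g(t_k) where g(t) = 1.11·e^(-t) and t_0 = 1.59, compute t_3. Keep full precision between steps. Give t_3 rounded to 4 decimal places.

t_1 = g(1.590000) = 0.226357
t_2 = g(0.226357) = 0.885151
t_3 = g(0.885151) = 0.458044

0.4580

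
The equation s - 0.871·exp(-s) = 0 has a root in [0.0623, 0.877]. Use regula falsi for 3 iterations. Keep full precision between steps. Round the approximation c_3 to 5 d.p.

0.51877

f(0.062300) = -0.756092, f(0.877000) = 0.514639
step 1: c = 0.547051, f(c) = 0.043044 > 0 → new bracket [0.062300, 0.547051]
step 2: c = 0.520941, f(c) = 0.003601 > 0 → new bracket [0.062300, 0.520941]
step 3: c = 0.518767, f(c) = 0.000301 > 0 → new bracket [0.062300, 0.518767]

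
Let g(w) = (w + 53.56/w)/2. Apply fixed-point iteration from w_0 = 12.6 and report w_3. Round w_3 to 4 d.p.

7.3188

w_1 = g(12.600000) = 8.425397
w_2 = g(8.425397) = 7.391184
w_3 = g(7.391184) = 7.318827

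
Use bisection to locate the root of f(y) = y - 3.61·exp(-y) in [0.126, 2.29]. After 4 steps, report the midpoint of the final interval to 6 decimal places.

1.140375

f(0.126000) = -3.056630, f(2.290000) = 1.924428 (opposite signs)
step 1: m = 1.208000, f(m) = 0.129353 > 0 → root in [0.126000, 1.208000]
step 2: m = 0.667000, f(m) = -1.185818 < 0 → root in [0.667000, 1.208000]
step 3: m = 0.937500, f(m) = -0.476196 < 0 → root in [0.937500, 1.208000]
step 4: m = 1.072750, f(m) = -0.162110 < 0 → root in [1.072750, 1.208000]
Midpoint of [1.072750, 1.208000] = 1.140375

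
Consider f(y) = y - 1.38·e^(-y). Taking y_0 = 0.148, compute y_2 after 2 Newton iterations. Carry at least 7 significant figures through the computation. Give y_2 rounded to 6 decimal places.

Newton update: y ← y − f(y)/f'(y).
f'(y) = 1 + 1.38·e^(-y)
y_0 = 0.148000: f = -1.042155, f' = 2.190155 → y_1 = 0.148000 - (-1.042155)/(2.190155) = 0.623836
y_1 = 0.623836: f = -0.115685, f' = 1.739521 → y_2 = 0.623836 - (-0.115685)/(1.739521) = 0.690340

0.690340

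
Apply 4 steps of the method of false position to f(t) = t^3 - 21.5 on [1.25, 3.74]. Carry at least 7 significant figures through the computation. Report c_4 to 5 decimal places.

False-position update: c = (a·f(b) − b·f(a))/(f(b) − f(a)); replace the endpoint whose sign matches f(c).
f(1.250000) = -19.546875, f(3.740000) = 30.813624
step 1: c = 2.216466, f(c) = -10.611117 < 0 → new bracket [2.216466, 3.740000]
step 2: c = 2.606726, f(c) = -3.787252 < 0 → new bracket [2.606726, 3.740000]
step 3: c = 2.730769, f(c) = -1.136394 < 0 → new bracket [2.730769, 3.740000]
step 4: c = 2.766665, f(c) = -0.322747 < 0 → new bracket [2.766665, 3.740000]

2.76666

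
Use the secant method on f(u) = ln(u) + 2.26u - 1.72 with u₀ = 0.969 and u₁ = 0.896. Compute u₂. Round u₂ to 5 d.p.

0.83745

f(u_0) = 0.438449, f(u_1) = 0.195145
u_2 = 0.896000 - (0.195145)·(0.896000 - 0.969000)/(0.195145 - (0.438449)) = 0.837449; f(u_2) = -0.004759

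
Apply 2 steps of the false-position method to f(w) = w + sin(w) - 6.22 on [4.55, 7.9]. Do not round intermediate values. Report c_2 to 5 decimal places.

6.25911

f(4.550000) = -2.656844, f(7.900000) = 2.678941
step 1: c = 6.218063, f(c) = -0.067013 < 0 → new bracket [6.218063, 7.900000]
step 2: c = 6.259110, f(c) = 0.015036 > 0 → new bracket [6.218063, 6.259110]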